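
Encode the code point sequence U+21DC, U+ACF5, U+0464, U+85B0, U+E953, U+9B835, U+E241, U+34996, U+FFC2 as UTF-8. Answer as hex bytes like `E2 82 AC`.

U+21DC: 3-byte form → E2 87 9C.
U+ACF5: 3-byte form → EA B3 B5.
U+0464: 2-byte form → D1 A4.
U+85B0: 3-byte form → E8 96 B0.
U+E953: 3-byte form → EE A5 93.
U+9B835: 4-byte form → F2 9B A0 B5.
U+E241: 3-byte form → EE 89 81.
U+34996: 4-byte form → F0 B4 A6 96.
U+FFC2: 3-byte form → EF BF 82.
Concatenated (28 bytes): E2 87 9C EA B3 B5 D1 A4 E8 96 B0 EE A5 93 F2 9B A0 B5 EE 89 81 F0 B4 A6 96 EF BF 82.

E2 87 9C EA B3 B5 D1 A4 E8 96 B0 EE A5 93 F2 9B A0 B5 EE 89 81 F0 B4 A6 96 EF BF 82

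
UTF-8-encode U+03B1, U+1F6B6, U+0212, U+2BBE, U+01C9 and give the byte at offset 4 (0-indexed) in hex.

0x9A

U+03B1 → 2-byte form CE B1 at offsets 0–1.
U+1F6B6 → 4-byte form F0 9F 9A B6 at offsets 2–5.
Offset 4 falls in char 2's range; it's byte 3 of F0 9F 9A B6 = 0x9A.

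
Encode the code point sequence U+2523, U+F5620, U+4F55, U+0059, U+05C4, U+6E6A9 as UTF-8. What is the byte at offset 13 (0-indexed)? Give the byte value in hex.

U+2523 → 3-byte form E2 94 A3 at offsets 0–2.
U+F5620 → 4-byte form F3 B5 98 A0 at offsets 3–6.
U+4F55 → 3-byte form E4 BD 95 at offsets 7–9.
U+0059 → 1-byte form 59 at offsets 10–10.
U+05C4 → 2-byte form D7 84 at offsets 11–12.
U+6E6A9 → 4-byte form F1 AE 9A A9 at offsets 13–16.
Offset 13 falls in char 6's range; it's byte 1 of F1 AE 9A A9 = 0xF1.

0xF1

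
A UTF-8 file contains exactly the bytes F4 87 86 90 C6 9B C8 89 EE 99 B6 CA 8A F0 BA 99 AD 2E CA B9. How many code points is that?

8

Byte at offset 0: 0xF4 = 11110100 → 4-byte char (#1). Advance 4.
Byte at offset 4: 0xC6 = 11000110 → 2-byte char (#2). Advance 2.
Byte at offset 6: 0xC8 = 11001000 → 2-byte char (#3). Advance 2.
Byte at offset 8: 0xEE = 11101110 → 3-byte char (#4). Advance 3.
Byte at offset 11: 0xCA = 11001010 → 2-byte char (#5). Advance 2.
Byte at offset 13: 0xF0 = 11110000 → 4-byte char (#6). Advance 4.
Byte at offset 17: 0x2E = 00101110 → 1-byte char (#7). Advance 1.
Byte at offset 18: 0xCA = 11001010 → 2-byte char (#8). Advance 2.
Reached end at offset 20 after 8 code points.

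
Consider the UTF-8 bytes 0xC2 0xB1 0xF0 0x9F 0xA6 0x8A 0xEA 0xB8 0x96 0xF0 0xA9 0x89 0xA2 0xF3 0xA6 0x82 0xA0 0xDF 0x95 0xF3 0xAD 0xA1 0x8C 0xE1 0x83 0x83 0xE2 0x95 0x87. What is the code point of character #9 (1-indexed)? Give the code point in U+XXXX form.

Offset 0: leading byte 0xC2 = 11000010 → 2-byte char #1 = C2 B1.
Offset 2: leading byte 0xF0 = 11110000 → 4-byte char #2 = F0 9F A6 8A.
Offset 6: leading byte 0xEA = 11101010 → 3-byte char #3 = EA B8 96.
Offset 9: leading byte 0xF0 = 11110000 → 4-byte char #4 = F0 A9 89 A2.
Offset 13: leading byte 0xF3 = 11110011 → 4-byte char #5 = F3 A6 82 A0.
Offset 17: leading byte 0xDF = 11011111 → 2-byte char #6 = DF 95.
Offset 19: leading byte 0xF3 = 11110011 → 4-byte char #7 = F3 AD A1 8C.
Offset 23: leading byte 0xE1 = 11100001 → 3-byte char #8 = E1 83 83.
Offset 26: leading byte 0xE2 = 11100010 → 3-byte char #9 = E2 95 87.
Leading byte 0xE2 = 11100010 matches 1110xxxx → 3-byte sequence.
Byte 1: 0xE2 = 11100010, payload 0010 (4 bits).
Byte 2: 0x95 = 10010101 (10xxxxxx ✓), payload 010101.
Byte 3: 0x87 = 10000111 (10xxxxxx ✓), payload 000111.
Concatenate: 0010010101000111 = 0x2547 (16 bits → U+2547).

U+2547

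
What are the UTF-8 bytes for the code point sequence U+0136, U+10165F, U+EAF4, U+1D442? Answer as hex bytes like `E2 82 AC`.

C4 B6 F4 81 99 9F EE AB B4 F0 9D 91 82

U+0136: 2-byte form → C4 B6.
U+10165F: 4-byte form → F4 81 99 9F.
U+EAF4: 3-byte form → EE AB B4.
U+1D442: 4-byte form → F0 9D 91 82.
Concatenated (13 bytes): C4 B6 F4 81 99 9F EE AB B4 F0 9D 91 82.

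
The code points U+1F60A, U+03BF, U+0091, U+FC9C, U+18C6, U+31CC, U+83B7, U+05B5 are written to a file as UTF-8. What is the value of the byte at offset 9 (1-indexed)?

1-indexed offset 9 is 0-indexed offset 8.
U+1F60A → 4-byte form F0 9F 98 8A at offsets 0–3.
U+03BF → 2-byte form CE BF at offsets 4–5.
U+0091 → 2-byte form C2 91 at offsets 6–7.
U+FC9C → 3-byte form EF B2 9C at offsets 8–10.
Offset 8 falls in char 4's range; it's byte 1 of EF B2 9C = 0xEF.

0xEF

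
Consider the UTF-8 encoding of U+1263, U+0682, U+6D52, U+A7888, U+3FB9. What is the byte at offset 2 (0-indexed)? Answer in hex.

0xA3

U+1263 → 3-byte form E1 89 A3 at offsets 0–2.
Offset 2 falls in char 1's range; it's byte 3 of E1 89 A3 = 0xA3.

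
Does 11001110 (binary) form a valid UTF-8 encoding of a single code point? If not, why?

Leading byte 0xCE = 11001110 → 2-byte form, but only 1 byte is present.

invalid (sequence truncated)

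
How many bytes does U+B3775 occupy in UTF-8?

U+B3775 = 0xB3775. UTF-8 uses 1 byte below 0x80, 2 below 0x800, 3 below 0x10000, 4 up to 0x10FFFF. 0xB3775 is in U+10000–U+10FFFF → 4 bytes.

4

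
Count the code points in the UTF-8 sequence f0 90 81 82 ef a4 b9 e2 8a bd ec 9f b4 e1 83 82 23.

6

Byte at offset 0: 0xF0 = 11110000 → 4-byte char (#1). Advance 4.
Byte at offset 4: 0xEF = 11101111 → 3-byte char (#2). Advance 3.
Byte at offset 7: 0xE2 = 11100010 → 3-byte char (#3). Advance 3.
Byte at offset 10: 0xEC = 11101100 → 3-byte char (#4). Advance 3.
Byte at offset 13: 0xE1 = 11100001 → 3-byte char (#5). Advance 3.
Byte at offset 16: 0x23 = 00100011 → 1-byte char (#6). Advance 1.
Reached end at offset 17 after 6 code points.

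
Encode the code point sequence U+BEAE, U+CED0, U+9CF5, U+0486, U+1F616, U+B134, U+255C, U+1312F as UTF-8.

U+BEAE: 3-byte form → EB BA AE.
U+CED0: 3-byte form → EC BB 90.
U+9CF5: 3-byte form → E9 B3 B5.
U+0486: 2-byte form → D2 86.
U+1F616: 4-byte form → F0 9F 98 96.
U+B134: 3-byte form → EB 84 B4.
U+255C: 3-byte form → E2 95 9C.
U+1312F: 4-byte form → F0 93 84 AF.
Concatenated (25 bytes): EB BA AE EC BB 90 E9 B3 B5 D2 86 F0 9F 98 96 EB 84 B4 E2 95 9C F0 93 84 AF.

EB BA AE EC BB 90 E9 B3 B5 D2 86 F0 9F 98 96 EB 84 B4 E2 95 9C F0 93 84 AF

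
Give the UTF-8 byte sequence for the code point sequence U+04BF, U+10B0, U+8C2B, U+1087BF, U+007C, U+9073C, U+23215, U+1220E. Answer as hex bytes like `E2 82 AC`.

U+04BF: 2-byte form → D2 BF.
U+10B0: 3-byte form → E1 82 B0.
U+8C2B: 3-byte form → E8 B0 AB.
U+1087BF: 4-byte form → F4 88 9E BF.
U+007C: 1-byte form → 7C.
U+9073C: 4-byte form → F2 90 9C BC.
U+23215: 4-byte form → F0 A3 88 95.
U+1220E: 4-byte form → F0 92 88 8E.
Concatenated (25 bytes): D2 BF E1 82 B0 E8 B0 AB F4 88 9E BF 7C F2 90 9C BC F0 A3 88 95 F0 92 88 8E.

D2 BF E1 82 B0 E8 B0 AB F4 88 9E BF 7C F2 90 9C BC F0 A3 88 95 F0 92 88 8E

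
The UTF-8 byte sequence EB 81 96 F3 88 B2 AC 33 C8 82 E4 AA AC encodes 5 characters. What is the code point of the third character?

Offset 0: leading byte 0xEB = 11101011 → 3-byte char #1 = EB 81 96.
Offset 3: leading byte 0xF3 = 11110011 → 4-byte char #2 = F3 88 B2 AC.
Offset 7: leading byte 0x33 = 00110011 → 1-byte char #3 = 33.
Leading byte 0x33 = 00110011 matches 0xxxxxxx → 1-byte sequence.
Byte 1: 0x33 = 00110011, payload 0110011 (7 bits).
Concatenate: 0110011 = 0x33 (7 bits → U+0033).

U+0033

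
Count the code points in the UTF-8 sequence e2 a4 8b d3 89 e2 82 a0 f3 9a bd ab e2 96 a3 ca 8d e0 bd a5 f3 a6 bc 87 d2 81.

9

Byte at offset 0: 0xE2 = 11100010 → 3-byte char (#1). Advance 3.
Byte at offset 3: 0xD3 = 11010011 → 2-byte char (#2). Advance 2.
Byte at offset 5: 0xE2 = 11100010 → 3-byte char (#3). Advance 3.
Byte at offset 8: 0xF3 = 11110011 → 4-byte char (#4). Advance 4.
Byte at offset 12: 0xE2 = 11100010 → 3-byte char (#5). Advance 3.
Byte at offset 15: 0xCA = 11001010 → 2-byte char (#6). Advance 2.
Byte at offset 17: 0xE0 = 11100000 → 3-byte char (#7). Advance 3.
Byte at offset 20: 0xF3 = 11110011 → 4-byte char (#8). Advance 4.
Byte at offset 24: 0xD2 = 11010010 → 2-byte char (#9). Advance 2.
Reached end at offset 26 after 9 code points.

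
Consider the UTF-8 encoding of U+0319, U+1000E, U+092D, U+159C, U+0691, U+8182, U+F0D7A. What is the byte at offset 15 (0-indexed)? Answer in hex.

U+0319 → 2-byte form CC 99 at offsets 0–1.
U+1000E → 4-byte form F0 90 80 8E at offsets 2–5.
U+092D → 3-byte form E0 A4 AD at offsets 6–8.
U+159C → 3-byte form E1 96 9C at offsets 9–11.
U+0691 → 2-byte form DA 91 at offsets 12–13.
U+8182 → 3-byte form E8 86 82 at offsets 14–16.
Offset 15 falls in char 6's range; it's byte 2 of E8 86 82 = 0x86.

0x86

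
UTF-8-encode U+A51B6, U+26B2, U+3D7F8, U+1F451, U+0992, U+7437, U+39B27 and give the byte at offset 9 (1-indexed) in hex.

0xBD

1-indexed offset 9 is 0-indexed offset 8.
U+A51B6 → 4-byte form F2 A5 86 B6 at offsets 0–3.
U+26B2 → 3-byte form E2 9A B2 at offsets 4–6.
U+3D7F8 → 4-byte form F0 BD 9F B8 at offsets 7–10.
Offset 8 falls in char 3's range; it's byte 2 of F0 BD 9F B8 = 0xBD.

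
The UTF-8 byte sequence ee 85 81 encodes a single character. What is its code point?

Leading byte 0xEE = 11101110 matches 1110xxxx → 3-byte sequence.
Byte 1: 0xEE = 11101110, payload 1110 (4 bits).
Byte 2: 0x85 = 10000101 (10xxxxxx ✓), payload 000101.
Byte 3: 0x81 = 10000001 (10xxxxxx ✓), payload 000001.
Concatenate: 1110000101000001 = 0xE141 (16 bits → U+E141).

U+E141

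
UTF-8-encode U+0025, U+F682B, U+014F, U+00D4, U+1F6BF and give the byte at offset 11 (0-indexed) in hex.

0x9A

U+0025 → 1-byte form 25 at offsets 0–0.
U+F682B → 4-byte form F3 B6 A0 AB at offsets 1–4.
U+014F → 2-byte form C5 8F at offsets 5–6.
U+00D4 → 2-byte form C3 94 at offsets 7–8.
U+1F6BF → 4-byte form F0 9F 9A BF at offsets 9–12.
Offset 11 falls in char 5's range; it's byte 3 of F0 9F 9A BF = 0x9A.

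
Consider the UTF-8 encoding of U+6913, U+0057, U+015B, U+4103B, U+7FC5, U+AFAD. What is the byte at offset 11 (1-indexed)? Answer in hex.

0xE7

1-indexed offset 11 is 0-indexed offset 10.
U+6913 → 3-byte form E6 A4 93 at offsets 0–2.
U+0057 → 1-byte form 57 at offsets 3–3.
U+015B → 2-byte form C5 9B at offsets 4–5.
U+4103B → 4-byte form F1 81 80 BB at offsets 6–9.
U+7FC5 → 3-byte form E7 BF 85 at offsets 10–12.
Offset 10 falls in char 5's range; it's byte 1 of E7 BF 85 = 0xE7.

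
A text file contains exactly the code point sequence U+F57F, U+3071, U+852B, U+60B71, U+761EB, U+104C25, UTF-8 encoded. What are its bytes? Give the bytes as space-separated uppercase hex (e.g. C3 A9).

U+F57F: 3-byte form → EF 95 BF.
U+3071: 3-byte form → E3 81 B1.
U+852B: 3-byte form → E8 94 AB.
U+60B71: 4-byte form → F1 A0 AD B1.
U+761EB: 4-byte form → F1 B6 87 AB.
U+104C25: 4-byte form → F4 84 B0 A5.
Concatenated (21 bytes): EF 95 BF E3 81 B1 E8 94 AB F1 A0 AD B1 F1 B6 87 AB F4 84 B0 A5.

EF 95 BF E3 81 B1 E8 94 AB F1 A0 AD B1 F1 B6 87 AB F4 84 B0 A5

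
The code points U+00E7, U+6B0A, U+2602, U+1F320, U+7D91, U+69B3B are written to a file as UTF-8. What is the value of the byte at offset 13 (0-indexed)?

0xB6

U+00E7 → 2-byte form C3 A7 at offsets 0–1.
U+6B0A → 3-byte form E6 AC 8A at offsets 2–4.
U+2602 → 3-byte form E2 98 82 at offsets 5–7.
U+1F320 → 4-byte form F0 9F 8C A0 at offsets 8–11.
U+7D91 → 3-byte form E7 B6 91 at offsets 12–14.
Offset 13 falls in char 5's range; it's byte 2 of E7 B6 91 = 0xB6.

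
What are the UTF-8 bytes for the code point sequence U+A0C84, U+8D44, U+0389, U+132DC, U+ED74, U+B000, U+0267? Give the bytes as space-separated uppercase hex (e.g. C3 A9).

F2 A0 B2 84 E8 B5 84 CE 89 F0 93 8B 9C EE B5 B4 EB 80 80 C9 A7

U+A0C84: 4-byte form → F2 A0 B2 84.
U+8D44: 3-byte form → E8 B5 84.
U+0389: 2-byte form → CE 89.
U+132DC: 4-byte form → F0 93 8B 9C.
U+ED74: 3-byte form → EE B5 B4.
U+B000: 3-byte form → EB 80 80.
U+0267: 2-byte form → C9 A7.
Concatenated (21 bytes): F2 A0 B2 84 E8 B5 84 CE 89 F0 93 8B 9C EE B5 B4 EB 80 80 C9 A7.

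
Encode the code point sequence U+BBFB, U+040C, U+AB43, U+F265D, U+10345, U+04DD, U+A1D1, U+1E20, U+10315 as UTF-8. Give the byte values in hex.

U+BBFB: 3-byte form → EB AF BB.
U+040C: 2-byte form → D0 8C.
U+AB43: 3-byte form → EA AD 83.
U+F265D: 4-byte form → F3 B2 99 9D.
U+10345: 4-byte form → F0 90 8D 85.
U+04DD: 2-byte form → D3 9D.
U+A1D1: 3-byte form → EA 87 91.
U+1E20: 3-byte form → E1 B8 A0.
U+10315: 4-byte form → F0 90 8C 95.
Concatenated (28 bytes): EB AF BB D0 8C EA AD 83 F3 B2 99 9D F0 90 8D 85 D3 9D EA 87 91 E1 B8 A0 F0 90 8C 95.

EB AF BB D0 8C EA AD 83 F3 B2 99 9D F0 90 8D 85 D3 9D EA 87 91 E1 B8 A0 F0 90 8C 95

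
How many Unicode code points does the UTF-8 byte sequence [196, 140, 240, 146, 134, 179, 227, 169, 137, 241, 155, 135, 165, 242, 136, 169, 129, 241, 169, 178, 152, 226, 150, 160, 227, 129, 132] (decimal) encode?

8

Byte at offset 0: 0xC4 = 11000100 → 2-byte char (#1). Advance 2.
Byte at offset 2: 0xF0 = 11110000 → 4-byte char (#2). Advance 4.
Byte at offset 6: 0xE3 = 11100011 → 3-byte char (#3). Advance 3.
Byte at offset 9: 0xF1 = 11110001 → 4-byte char (#4). Advance 4.
Byte at offset 13: 0xF2 = 11110010 → 4-byte char (#5). Advance 4.
Byte at offset 17: 0xF1 = 11110001 → 4-byte char (#6). Advance 4.
Byte at offset 21: 0xE2 = 11100010 → 3-byte char (#7). Advance 3.
Byte at offset 24: 0xE3 = 11100011 → 3-byte char (#8). Advance 3.
Reached end at offset 27 after 8 code points.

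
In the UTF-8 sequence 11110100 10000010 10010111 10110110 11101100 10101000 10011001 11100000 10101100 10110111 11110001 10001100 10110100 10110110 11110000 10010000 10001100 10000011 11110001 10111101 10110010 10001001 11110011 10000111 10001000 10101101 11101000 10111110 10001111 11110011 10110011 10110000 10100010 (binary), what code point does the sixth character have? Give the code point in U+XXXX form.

U+7DC89

Offset 0: leading byte 0xF4 = 11110100 → 4-byte char #1 = F4 82 97 B6.
Offset 4: leading byte 0xEC = 11101100 → 3-byte char #2 = EC A8 99.
Offset 7: leading byte 0xE0 = 11100000 → 3-byte char #3 = E0 AC B7.
Offset 10: leading byte 0xF1 = 11110001 → 4-byte char #4 = F1 8C B4 B6.
Offset 14: leading byte 0xF0 = 11110000 → 4-byte char #5 = F0 90 8C 83.
Offset 18: leading byte 0xF1 = 11110001 → 4-byte char #6 = F1 BD B2 89.
Leading byte 0xF1 = 11110001 matches 11110xxx → 4-byte sequence.
Byte 1: 0xF1 = 11110001, payload 001 (3 bits).
Byte 2: 0xBD = 10111101 (10xxxxxx ✓), payload 111101.
Byte 3: 0xB2 = 10110010 (10xxxxxx ✓), payload 110010.
Byte 4: 0x89 = 10001001 (10xxxxxx ✓), payload 001001.
Concatenate: 001111101110010001001 = 0x7DC89 (21 bits → U+7DC89).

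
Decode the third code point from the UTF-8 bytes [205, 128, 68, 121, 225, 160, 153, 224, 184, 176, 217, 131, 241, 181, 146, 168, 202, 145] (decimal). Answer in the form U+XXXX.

Offset 0: leading byte 0xCD = 11001101 → 2-byte char #1 = CD 80.
Offset 2: leading byte 0x44 = 01000100 → 1-byte char #2 = 44.
Offset 3: leading byte 0x79 = 01111001 → 1-byte char #3 = 79.
Leading byte 0x79 = 01111001 matches 0xxxxxxx → 1-byte sequence.
Byte 1: 0x79 = 01111001, payload 1111001 (7 bits).
Concatenate: 1111001 = 0x79 (7 bits → U+0079).

U+0079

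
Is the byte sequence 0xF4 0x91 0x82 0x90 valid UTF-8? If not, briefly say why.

invalid (encodes a value above U+10FFFF)

Leading byte 0xF4 = 11110100 → 4-byte form.
Payload = 0x111090, which exceeds U+10FFFF, the maximum Unicode code point. (Leading bytes F5–FF, or F4 followed by ≥ 0x90, are invalid.)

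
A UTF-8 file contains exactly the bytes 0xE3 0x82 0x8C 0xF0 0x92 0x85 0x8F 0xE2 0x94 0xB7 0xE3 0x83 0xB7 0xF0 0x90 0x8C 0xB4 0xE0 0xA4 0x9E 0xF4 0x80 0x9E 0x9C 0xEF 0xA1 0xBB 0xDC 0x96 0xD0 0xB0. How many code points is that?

10

Byte at offset 0: 0xE3 = 11100011 → 3-byte char (#1). Advance 3.
Byte at offset 3: 0xF0 = 11110000 → 4-byte char (#2). Advance 4.
Byte at offset 7: 0xE2 = 11100010 → 3-byte char (#3). Advance 3.
Byte at offset 10: 0xE3 = 11100011 → 3-byte char (#4). Advance 3.
Byte at offset 13: 0xF0 = 11110000 → 4-byte char (#5). Advance 4.
Byte at offset 17: 0xE0 = 11100000 → 3-byte char (#6). Advance 3.
Byte at offset 20: 0xF4 = 11110100 → 4-byte char (#7). Advance 4.
Byte at offset 24: 0xEF = 11101111 → 3-byte char (#8). Advance 3.
Byte at offset 27: 0xDC = 11011100 → 2-byte char (#9). Advance 2.
Byte at offset 29: 0xD0 = 11010000 → 2-byte char (#10). Advance 2.
Reached end at offset 31 after 10 code points.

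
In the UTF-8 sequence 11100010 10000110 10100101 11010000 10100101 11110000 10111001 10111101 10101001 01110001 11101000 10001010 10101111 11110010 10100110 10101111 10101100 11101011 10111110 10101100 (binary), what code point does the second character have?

U+0425

Offset 0: leading byte 0xE2 = 11100010 → 3-byte char #1 = E2 86 A5.
Offset 3: leading byte 0xD0 = 11010000 → 2-byte char #2 = D0 A5.
Leading byte 0xD0 = 11010000 matches 110xxxxx → 2-byte sequence.
Byte 1: 0xD0 = 11010000, payload 10000 (5 bits).
Byte 2: 0xA5 = 10100101 (10xxxxxx ✓), payload 100101.
Concatenate: 10000100101 = 0x425 (11 bits → U+0425).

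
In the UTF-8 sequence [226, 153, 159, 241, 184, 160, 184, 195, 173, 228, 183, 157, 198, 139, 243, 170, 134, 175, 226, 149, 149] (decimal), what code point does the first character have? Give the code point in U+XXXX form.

Offset 0: leading byte 0xE2 = 11100010 → 3-byte char #1 = E2 99 9F.
Leading byte 0xE2 = 11100010 matches 1110xxxx → 3-byte sequence.
Byte 1: 0xE2 = 11100010, payload 0010 (4 bits).
Byte 2: 0x99 = 10011001 (10xxxxxx ✓), payload 011001.
Byte 3: 0x9F = 10011111 (10xxxxxx ✓), payload 011111.
Concatenate: 0010011001011111 = 0x265F (16 bits → U+265F).

U+265F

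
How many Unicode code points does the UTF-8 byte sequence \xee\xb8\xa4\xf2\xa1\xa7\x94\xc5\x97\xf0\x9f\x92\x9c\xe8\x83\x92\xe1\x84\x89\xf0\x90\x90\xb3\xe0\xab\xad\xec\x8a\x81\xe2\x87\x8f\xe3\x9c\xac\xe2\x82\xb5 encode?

12

Byte at offset 0: 0xEE = 11101110 → 3-byte char (#1). Advance 3.
Byte at offset 3: 0xF2 = 11110010 → 4-byte char (#2). Advance 4.
Byte at offset 7: 0xC5 = 11000101 → 2-byte char (#3). Advance 2.
Byte at offset 9: 0xF0 = 11110000 → 4-byte char (#4). Advance 4.
Byte at offset 13: 0xE8 = 11101000 → 3-byte char (#5). Advance 3.
Byte at offset 16: 0xE1 = 11100001 → 3-byte char (#6). Advance 3.
Byte at offset 19: 0xF0 = 11110000 → 4-byte char (#7). Advance 4.
Byte at offset 23: 0xE0 = 11100000 → 3-byte char (#8). Advance 3.
Byte at offset 26: 0xEC = 11101100 → 3-byte char (#9). Advance 3.
Byte at offset 29: 0xE2 = 11100010 → 3-byte char (#10). Advance 3.
Byte at offset 32: 0xE3 = 11100011 → 3-byte char (#11). Advance 3.
Byte at offset 35: 0xE2 = 11100010 → 3-byte char (#12). Advance 3.
Reached end at offset 38 after 12 code points.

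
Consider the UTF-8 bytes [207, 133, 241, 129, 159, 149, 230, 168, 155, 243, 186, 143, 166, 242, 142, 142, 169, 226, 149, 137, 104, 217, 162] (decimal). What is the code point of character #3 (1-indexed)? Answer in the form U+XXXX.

U+6A1B

Offset 0: leading byte 0xCF = 11001111 → 2-byte char #1 = CF 85.
Offset 2: leading byte 0xF1 = 11110001 → 4-byte char #2 = F1 81 9F 95.
Offset 6: leading byte 0xE6 = 11100110 → 3-byte char #3 = E6 A8 9B.
Leading byte 0xE6 = 11100110 matches 1110xxxx → 3-byte sequence.
Byte 1: 0xE6 = 11100110, payload 0110 (4 bits).
Byte 2: 0xA8 = 10101000 (10xxxxxx ✓), payload 101000.
Byte 3: 0x9B = 10011011 (10xxxxxx ✓), payload 011011.
Concatenate: 0110101000011011 = 0x6A1B (16 bits → U+6A1B).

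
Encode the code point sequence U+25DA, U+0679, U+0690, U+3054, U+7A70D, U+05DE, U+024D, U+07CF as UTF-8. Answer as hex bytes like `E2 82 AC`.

E2 97 9A D9 B9 DA 90 E3 81 94 F1 BA 9C 8D D7 9E C9 8D DF 8F

U+25DA: 3-byte form → E2 97 9A.
U+0679: 2-byte form → D9 B9.
U+0690: 2-byte form → DA 90.
U+3054: 3-byte form → E3 81 94.
U+7A70D: 4-byte form → F1 BA 9C 8D.
U+05DE: 2-byte form → D7 9E.
U+024D: 2-byte form → C9 8D.
U+07CF: 2-byte form → DF 8F.
Concatenated (20 bytes): E2 97 9A D9 B9 DA 90 E3 81 94 F1 BA 9C 8D D7 9E C9 8D DF 8F.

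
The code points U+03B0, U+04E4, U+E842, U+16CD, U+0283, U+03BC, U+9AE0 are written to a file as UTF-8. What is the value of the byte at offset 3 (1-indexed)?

1-indexed offset 3 is 0-indexed offset 2.
U+03B0 → 2-byte form CE B0 at offsets 0–1.
U+04E4 → 2-byte form D3 A4 at offsets 2–3.
Offset 2 falls in char 2's range; it's byte 1 of D3 A4 = 0xD3.

0xD3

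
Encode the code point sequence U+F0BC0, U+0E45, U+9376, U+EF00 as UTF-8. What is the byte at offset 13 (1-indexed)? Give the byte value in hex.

1-indexed offset 13 is 0-indexed offset 12.
U+F0BC0 → 4-byte form F3 B0 AF 80 at offsets 0–3.
U+0E45 → 3-byte form E0 B9 85 at offsets 4–6.
U+9376 → 3-byte form E9 8D B6 at offsets 7–9.
U+EF00 → 3-byte form EE BC 80 at offsets 10–12.
Offset 12 falls in char 4's range; it's byte 3 of EE BC 80 = 0x80.

0x80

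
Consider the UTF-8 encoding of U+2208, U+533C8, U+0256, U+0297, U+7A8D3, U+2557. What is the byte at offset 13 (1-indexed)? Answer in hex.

1-indexed offset 13 is 0-indexed offset 12.
U+2208 → 3-byte form E2 88 88 at offsets 0–2.
U+533C8 → 4-byte form F1 93 8F 88 at offsets 3–6.
U+0256 → 2-byte form C9 96 at offsets 7–8.
U+0297 → 2-byte form CA 97 at offsets 9–10.
U+7A8D3 → 4-byte form F1 BA A3 93 at offsets 11–14.
Offset 12 falls in char 5's range; it's byte 2 of F1 BA A3 93 = 0xBA.

0xBA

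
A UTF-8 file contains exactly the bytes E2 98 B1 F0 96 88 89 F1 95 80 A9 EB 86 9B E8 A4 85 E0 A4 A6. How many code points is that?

Byte at offset 0: 0xE2 = 11100010 → 3-byte char (#1). Advance 3.
Byte at offset 3: 0xF0 = 11110000 → 4-byte char (#2). Advance 4.
Byte at offset 7: 0xF1 = 11110001 → 4-byte char (#3). Advance 4.
Byte at offset 11: 0xEB = 11101011 → 3-byte char (#4). Advance 3.
Byte at offset 14: 0xE8 = 11101000 → 3-byte char (#5). Advance 3.
Byte at offset 17: 0xE0 = 11100000 → 3-byte char (#6). Advance 3.
Reached end at offset 20 after 6 code points.

6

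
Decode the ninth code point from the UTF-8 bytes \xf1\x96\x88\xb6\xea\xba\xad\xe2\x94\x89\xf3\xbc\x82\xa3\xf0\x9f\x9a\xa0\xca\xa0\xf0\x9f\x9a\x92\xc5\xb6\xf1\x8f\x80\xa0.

Offset 0: leading byte 0xF1 = 11110001 → 4-byte char #1 = F1 96 88 B6.
Offset 4: leading byte 0xEA = 11101010 → 3-byte char #2 = EA BA AD.
Offset 7: leading byte 0xE2 = 11100010 → 3-byte char #3 = E2 94 89.
Offset 10: leading byte 0xF3 = 11110011 → 4-byte char #4 = F3 BC 82 A3.
Offset 14: leading byte 0xF0 = 11110000 → 4-byte char #5 = F0 9F 9A A0.
Offset 18: leading byte 0xCA = 11001010 → 2-byte char #6 = CA A0.
Offset 20: leading byte 0xF0 = 11110000 → 4-byte char #7 = F0 9F 9A 92.
Offset 24: leading byte 0xC5 = 11000101 → 2-byte char #8 = C5 B6.
Offset 26: leading byte 0xF1 = 11110001 → 4-byte char #9 = F1 8F 80 A0.
Leading byte 0xF1 = 11110001 matches 11110xxx → 4-byte sequence.
Byte 1: 0xF1 = 11110001, payload 001 (3 bits).
Byte 2: 0x8F = 10001111 (10xxxxxx ✓), payload 001111.
Byte 3: 0x80 = 10000000 (10xxxxxx ✓), payload 000000.
Byte 4: 0xA0 = 10100000 (10xxxxxx ✓), payload 100000.
Concatenate: 001001111000000100000 = 0x4F020 (21 bits → U+4F020).

U+4F020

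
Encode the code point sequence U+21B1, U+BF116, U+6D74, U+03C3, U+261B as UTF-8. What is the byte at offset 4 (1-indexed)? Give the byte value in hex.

0xF2

1-indexed offset 4 is 0-indexed offset 3.
U+21B1 → 3-byte form E2 86 B1 at offsets 0–2.
U+BF116 → 4-byte form F2 BF 84 96 at offsets 3–6.
Offset 3 falls in char 2's range; it's byte 1 of F2 BF 84 96 = 0xF2.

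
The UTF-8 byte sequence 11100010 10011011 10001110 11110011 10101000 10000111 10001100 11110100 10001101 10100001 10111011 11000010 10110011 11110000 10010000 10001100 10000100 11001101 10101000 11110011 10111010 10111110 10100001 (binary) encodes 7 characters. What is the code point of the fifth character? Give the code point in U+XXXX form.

Offset 0: leading byte 0xE2 = 11100010 → 3-byte char #1 = E2 9B 8E.
Offset 3: leading byte 0xF3 = 11110011 → 4-byte char #2 = F3 A8 87 8C.
Offset 7: leading byte 0xF4 = 11110100 → 4-byte char #3 = F4 8D A1 BB.
Offset 11: leading byte 0xC2 = 11000010 → 2-byte char #4 = C2 B3.
Offset 13: leading byte 0xF0 = 11110000 → 4-byte char #5 = F0 90 8C 84.
Leading byte 0xF0 = 11110000 matches 11110xxx → 4-byte sequence.
Byte 1: 0xF0 = 11110000, payload 000 (3 bits).
Byte 2: 0x90 = 10010000 (10xxxxxx ✓), payload 010000.
Byte 3: 0x8C = 10001100 (10xxxxxx ✓), payload 001100.
Byte 4: 0x84 = 10000100 (10xxxxxx ✓), payload 000100.
Concatenate: 000010000001100000100 = 0x10304 (21 bits → U+10304).

U+10304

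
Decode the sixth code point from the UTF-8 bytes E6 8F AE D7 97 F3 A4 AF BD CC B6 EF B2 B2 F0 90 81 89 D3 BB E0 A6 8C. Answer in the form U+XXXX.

U+10049

Offset 0: leading byte 0xE6 = 11100110 → 3-byte char #1 = E6 8F AE.
Offset 3: leading byte 0xD7 = 11010111 → 2-byte char #2 = D7 97.
Offset 5: leading byte 0xF3 = 11110011 → 4-byte char #3 = F3 A4 AF BD.
Offset 9: leading byte 0xCC = 11001100 → 2-byte char #4 = CC B6.
Offset 11: leading byte 0xEF = 11101111 → 3-byte char #5 = EF B2 B2.
Offset 14: leading byte 0xF0 = 11110000 → 4-byte char #6 = F0 90 81 89.
Leading byte 0xF0 = 11110000 matches 11110xxx → 4-byte sequence.
Byte 1: 0xF0 = 11110000, payload 000 (3 bits).
Byte 2: 0x90 = 10010000 (10xxxxxx ✓), payload 010000.
Byte 3: 0x81 = 10000001 (10xxxxxx ✓), payload 000001.
Byte 4: 0x89 = 10001001 (10xxxxxx ✓), payload 001001.
Concatenate: 000010000000001001001 = 0x10049 (21 bits → U+10049).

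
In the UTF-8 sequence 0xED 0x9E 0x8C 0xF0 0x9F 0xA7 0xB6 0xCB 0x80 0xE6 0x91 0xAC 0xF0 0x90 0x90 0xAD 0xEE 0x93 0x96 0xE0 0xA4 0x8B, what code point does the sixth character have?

U+E4D6

Offset 0: leading byte 0xED = 11101101 → 3-byte char #1 = ED 9E 8C.
Offset 3: leading byte 0xF0 = 11110000 → 4-byte char #2 = F0 9F A7 B6.
Offset 7: leading byte 0xCB = 11001011 → 2-byte char #3 = CB 80.
Offset 9: leading byte 0xE6 = 11100110 → 3-byte char #4 = E6 91 AC.
Offset 12: leading byte 0xF0 = 11110000 → 4-byte char #5 = F0 90 90 AD.
Offset 16: leading byte 0xEE = 11101110 → 3-byte char #6 = EE 93 96.
Leading byte 0xEE = 11101110 matches 1110xxxx → 3-byte sequence.
Byte 1: 0xEE = 11101110, payload 1110 (4 bits).
Byte 2: 0x93 = 10010011 (10xxxxxx ✓), payload 010011.
Byte 3: 0x96 = 10010110 (10xxxxxx ✓), payload 010110.
Concatenate: 1110010011010110 = 0xE4D6 (16 bits → U+E4D6).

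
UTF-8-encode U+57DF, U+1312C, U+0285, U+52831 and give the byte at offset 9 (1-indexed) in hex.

0x85

1-indexed offset 9 is 0-indexed offset 8.
U+57DF → 3-byte form E5 9F 9F at offsets 0–2.
U+1312C → 4-byte form F0 93 84 AC at offsets 3–6.
U+0285 → 2-byte form CA 85 at offsets 7–8.
Offset 8 falls in char 3's range; it's byte 2 of CA 85 = 0x85.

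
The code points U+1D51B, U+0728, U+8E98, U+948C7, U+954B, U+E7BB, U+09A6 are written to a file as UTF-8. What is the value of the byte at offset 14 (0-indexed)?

U+1D51B → 4-byte form F0 9D 94 9B at offsets 0–3.
U+0728 → 2-byte form DC A8 at offsets 4–5.
U+8E98 → 3-byte form E8 BA 98 at offsets 6–8.
U+948C7 → 4-byte form F2 94 A3 87 at offsets 9–12.
U+954B → 3-byte form E9 95 8B at offsets 13–15.
Offset 14 falls in char 5's range; it's byte 2 of E9 95 8B = 0x95.

0x95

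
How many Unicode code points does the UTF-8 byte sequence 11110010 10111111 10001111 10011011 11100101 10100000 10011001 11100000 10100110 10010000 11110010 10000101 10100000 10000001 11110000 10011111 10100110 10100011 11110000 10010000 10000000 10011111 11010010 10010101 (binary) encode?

Byte at offset 0: 0xF2 = 11110010 → 4-byte char (#1). Advance 4.
Byte at offset 4: 0xE5 = 11100101 → 3-byte char (#2). Advance 3.
Byte at offset 7: 0xE0 = 11100000 → 3-byte char (#3). Advance 3.
Byte at offset 10: 0xF2 = 11110010 → 4-byte char (#4). Advance 4.
Byte at offset 14: 0xF0 = 11110000 → 4-byte char (#5). Advance 4.
Byte at offset 18: 0xF0 = 11110000 → 4-byte char (#6). Advance 4.
Byte at offset 22: 0xD2 = 11010010 → 2-byte char (#7). Advance 2.
Reached end at offset 24 after 7 code points.

7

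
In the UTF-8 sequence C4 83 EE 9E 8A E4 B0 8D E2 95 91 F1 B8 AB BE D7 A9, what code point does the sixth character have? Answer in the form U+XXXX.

Offset 0: leading byte 0xC4 = 11000100 → 2-byte char #1 = C4 83.
Offset 2: leading byte 0xEE = 11101110 → 3-byte char #2 = EE 9E 8A.
Offset 5: leading byte 0xE4 = 11100100 → 3-byte char #3 = E4 B0 8D.
Offset 8: leading byte 0xE2 = 11100010 → 3-byte char #4 = E2 95 91.
Offset 11: leading byte 0xF1 = 11110001 → 4-byte char #5 = F1 B8 AB BE.
Offset 15: leading byte 0xD7 = 11010111 → 2-byte char #6 = D7 A9.
Leading byte 0xD7 = 11010111 matches 110xxxxx → 2-byte sequence.
Byte 1: 0xD7 = 11010111, payload 10111 (5 bits).
Byte 2: 0xA9 = 10101001 (10xxxxxx ✓), payload 101001.
Concatenate: 10111101001 = 0x5E9 (11 bits → U+05E9).

U+05E9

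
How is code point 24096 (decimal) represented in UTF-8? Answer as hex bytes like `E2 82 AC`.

U+5E20 = 0x5E20 = 24096 decimal. In range U+0800–U+FFFF → 3-byte form: 1110xxxx 10xxxxxx 10xxxxxx.
Binary (16 bits): 0101111000100000.
Split 4+6+6: 0101 | 111000 | 100000.
Byte 1: 11100101 = 0xE5.
Byte 2: 10111000 = 0xB8.
Byte 3: 10100000 = 0xA0.

E5 B8 A0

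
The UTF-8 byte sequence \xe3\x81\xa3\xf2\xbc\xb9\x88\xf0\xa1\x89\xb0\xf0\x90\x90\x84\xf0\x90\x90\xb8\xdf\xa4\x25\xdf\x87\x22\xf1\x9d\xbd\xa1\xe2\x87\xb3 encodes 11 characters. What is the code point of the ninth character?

Offset 0: leading byte 0xE3 = 11100011 → 3-byte char #1 = E3 81 A3.
Offset 3: leading byte 0xF2 = 11110010 → 4-byte char #2 = F2 BC B9 88.
Offset 7: leading byte 0xF0 = 11110000 → 4-byte char #3 = F0 A1 89 B0.
Offset 11: leading byte 0xF0 = 11110000 → 4-byte char #4 = F0 90 90 84.
Offset 15: leading byte 0xF0 = 11110000 → 4-byte char #5 = F0 90 90 B8.
Offset 19: leading byte 0xDF = 11011111 → 2-byte char #6 = DF A4.
Offset 21: leading byte 0x25 = 00100101 → 1-byte char #7 = 25.
Offset 22: leading byte 0xDF = 11011111 → 2-byte char #8 = DF 87.
Offset 24: leading byte 0x22 = 00100010 → 1-byte char #9 = 22.
Leading byte 0x22 = 00100010 matches 0xxxxxxx → 1-byte sequence.
Byte 1: 0x22 = 00100010, payload 0100010 (7 bits).
Concatenate: 0100010 = 0x22 (7 bits → U+0022).

U+0022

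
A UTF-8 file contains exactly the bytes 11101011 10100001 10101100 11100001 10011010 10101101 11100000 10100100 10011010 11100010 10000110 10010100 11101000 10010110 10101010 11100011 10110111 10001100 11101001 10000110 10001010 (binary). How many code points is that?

7

Byte at offset 0: 0xEB = 11101011 → 3-byte char (#1). Advance 3.
Byte at offset 3: 0xE1 = 11100001 → 3-byte char (#2). Advance 3.
Byte at offset 6: 0xE0 = 11100000 → 3-byte char (#3). Advance 3.
Byte at offset 9: 0xE2 = 11100010 → 3-byte char (#4). Advance 3.
Byte at offset 12: 0xE8 = 11101000 → 3-byte char (#5). Advance 3.
Byte at offset 15: 0xE3 = 11100011 → 3-byte char (#6). Advance 3.
Byte at offset 18: 0xE9 = 11101001 → 3-byte char (#7). Advance 3.
Reached end at offset 21 after 7 code points.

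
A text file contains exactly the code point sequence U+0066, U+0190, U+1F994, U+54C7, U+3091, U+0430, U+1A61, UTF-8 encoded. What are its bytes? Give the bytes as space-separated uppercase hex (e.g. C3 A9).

66 C6 90 F0 9F A6 94 E5 93 87 E3 82 91 D0 B0 E1 A9 A1

U+0066: 1-byte form → 66.
U+0190: 2-byte form → C6 90.
U+1F994: 4-byte form → F0 9F A6 94.
U+54C7: 3-byte form → E5 93 87.
U+3091: 3-byte form → E3 82 91.
U+0430: 2-byte form → D0 B0.
U+1A61: 3-byte form → E1 A9 A1.
Concatenated (18 bytes): 66 C6 90 F0 9F A6 94 E5 93 87 E3 82 91 D0 B0 E1 A9 A1.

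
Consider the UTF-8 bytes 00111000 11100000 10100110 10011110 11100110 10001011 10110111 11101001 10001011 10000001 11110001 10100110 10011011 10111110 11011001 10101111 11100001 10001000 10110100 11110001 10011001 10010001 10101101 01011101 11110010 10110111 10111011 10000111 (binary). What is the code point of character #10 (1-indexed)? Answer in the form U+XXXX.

U+B7EC7

Offset 0: leading byte 0x38 = 00111000 → 1-byte char #1 = 38.
Offset 1: leading byte 0xE0 = 11100000 → 3-byte char #2 = E0 A6 9E.
Offset 4: leading byte 0xE6 = 11100110 → 3-byte char #3 = E6 8B B7.
Offset 7: leading byte 0xE9 = 11101001 → 3-byte char #4 = E9 8B 81.
Offset 10: leading byte 0xF1 = 11110001 → 4-byte char #5 = F1 A6 9B BE.
Offset 14: leading byte 0xD9 = 11011001 → 2-byte char #6 = D9 AF.
Offset 16: leading byte 0xE1 = 11100001 → 3-byte char #7 = E1 88 B4.
Offset 19: leading byte 0xF1 = 11110001 → 4-byte char #8 = F1 99 91 AD.
Offset 23: leading byte 0x5D = 01011101 → 1-byte char #9 = 5D.
Offset 24: leading byte 0xF2 = 11110010 → 4-byte char #10 = F2 B7 BB 87.
Leading byte 0xF2 = 11110010 matches 11110xxx → 4-byte sequence.
Byte 1: 0xF2 = 11110010, payload 010 (3 bits).
Byte 2: 0xB7 = 10110111 (10xxxxxx ✓), payload 110111.
Byte 3: 0xBB = 10111011 (10xxxxxx ✓), payload 111011.
Byte 4: 0x87 = 10000111 (10xxxxxx ✓), payload 000111.
Concatenate: 010110111111011000111 = 0xB7EC7 (21 bits → U+B7EC7).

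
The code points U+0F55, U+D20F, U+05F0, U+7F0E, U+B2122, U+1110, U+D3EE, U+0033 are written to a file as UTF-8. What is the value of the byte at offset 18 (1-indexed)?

1-indexed offset 18 is 0-indexed offset 17.
U+0F55 → 3-byte form E0 BD 95 at offsets 0–2.
U+D20F → 3-byte form ED 88 8F at offsets 3–5.
U+05F0 → 2-byte form D7 B0 at offsets 6–7.
U+7F0E → 3-byte form E7 BC 8E at offsets 8–10.
U+B2122 → 4-byte form F2 B2 84 A2 at offsets 11–14.
U+1110 → 3-byte form E1 84 90 at offsets 15–17.
Offset 17 falls in char 6's range; it's byte 3 of E1 84 90 = 0x90.

0x90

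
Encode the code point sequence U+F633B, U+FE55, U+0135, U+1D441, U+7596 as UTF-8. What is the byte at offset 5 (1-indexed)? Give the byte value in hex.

0xEF

1-indexed offset 5 is 0-indexed offset 4.
U+F633B → 4-byte form F3 B6 8C BB at offsets 0–3.
U+FE55 → 3-byte form EF B9 95 at offsets 4–6.
Offset 4 falls in char 2's range; it's byte 1 of EF B9 95 = 0xEF.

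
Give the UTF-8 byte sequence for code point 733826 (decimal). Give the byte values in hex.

F2 B3 8A 82

U+B3282 = 0xB3282 = 733826 decimal. In range U+10000–U+10FFFF → 4-byte form: 11110xxx 10xxxxxx 10xxxxxx 10xxxxxx.
Binary (21 bits): 010110011001010000010.
Split 3+6+6+6: 010 | 110011 | 001010 | 000010.
Byte 1: 11110010 = 0xF2.
Byte 2: 10110011 = 0xB3.
Byte 3: 10001010 = 0x8A.
Byte 4: 10000010 = 0x82.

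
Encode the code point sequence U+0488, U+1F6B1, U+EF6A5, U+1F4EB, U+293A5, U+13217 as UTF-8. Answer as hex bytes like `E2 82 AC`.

U+0488: 2-byte form → D2 88.
U+1F6B1: 4-byte form → F0 9F 9A B1.
U+EF6A5: 4-byte form → F3 AF 9A A5.
U+1F4EB: 4-byte form → F0 9F 93 AB.
U+293A5: 4-byte form → F0 A9 8E A5.
U+13217: 4-byte form → F0 93 88 97.
Concatenated (22 bytes): D2 88 F0 9F 9A B1 F3 AF 9A A5 F0 9F 93 AB F0 A9 8E A5 F0 93 88 97.

D2 88 F0 9F 9A B1 F3 AF 9A A5 F0 9F 93 AB F0 A9 8E A5 F0 93 88 97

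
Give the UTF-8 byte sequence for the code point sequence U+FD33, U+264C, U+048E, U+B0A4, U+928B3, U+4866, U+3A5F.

EF B4 B3 E2 99 8C D2 8E EB 82 A4 F2 92 A2 B3 E4 A1 A6 E3 A9 9F

U+FD33: 3-byte form → EF B4 B3.
U+264C: 3-byte form → E2 99 8C.
U+048E: 2-byte form → D2 8E.
U+B0A4: 3-byte form → EB 82 A4.
U+928B3: 4-byte form → F2 92 A2 B3.
U+4866: 3-byte form → E4 A1 A6.
U+3A5F: 3-byte form → E3 A9 9F.
Concatenated (21 bytes): EF B4 B3 E2 99 8C D2 8E EB 82 A4 F2 92 A2 B3 E4 A1 A6 E3 A9 9F.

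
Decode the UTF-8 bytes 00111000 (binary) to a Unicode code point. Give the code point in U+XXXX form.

U+0038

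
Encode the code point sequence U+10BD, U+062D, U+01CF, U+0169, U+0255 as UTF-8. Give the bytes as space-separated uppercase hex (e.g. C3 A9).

U+10BD: 3-byte form → E1 82 BD.
U+062D: 2-byte form → D8 AD.
U+01CF: 2-byte form → C7 8F.
U+0169: 2-byte form → C5 A9.
U+0255: 2-byte form → C9 95.
Concatenated (11 bytes): E1 82 BD D8 AD C7 8F C5 A9 C9 95.

E1 82 BD D8 AD C7 8F C5 A9 C9 95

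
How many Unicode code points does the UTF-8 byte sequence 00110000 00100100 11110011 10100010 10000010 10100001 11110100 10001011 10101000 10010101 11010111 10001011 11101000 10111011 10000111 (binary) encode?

6

Byte at offset 0: 0x30 = 00110000 → 1-byte char (#1). Advance 1.
Byte at offset 1: 0x24 = 00100100 → 1-byte char (#2). Advance 1.
Byte at offset 2: 0xF3 = 11110011 → 4-byte char (#3). Advance 4.
Byte at offset 6: 0xF4 = 11110100 → 4-byte char (#4). Advance 4.
Byte at offset 10: 0xD7 = 11010111 → 2-byte char (#5). Advance 2.
Byte at offset 12: 0xE8 = 11101000 → 3-byte char (#6). Advance 3.
Reached end at offset 15 after 6 code points.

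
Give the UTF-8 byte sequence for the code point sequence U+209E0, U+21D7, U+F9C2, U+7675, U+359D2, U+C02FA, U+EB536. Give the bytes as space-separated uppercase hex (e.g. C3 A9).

U+209E0: 4-byte form → F0 A0 A7 A0.
U+21D7: 3-byte form → E2 87 97.
U+F9C2: 3-byte form → EF A7 82.
U+7675: 3-byte form → E7 99 B5.
U+359D2: 4-byte form → F0 B5 A7 92.
U+C02FA: 4-byte form → F3 80 8B BA.
U+EB536: 4-byte form → F3 AB 94 B6.
Concatenated (25 bytes): F0 A0 A7 A0 E2 87 97 EF A7 82 E7 99 B5 F0 B5 A7 92 F3 80 8B BA F3 AB 94 B6.

F0 A0 A7 A0 E2 87 97 EF A7 82 E7 99 B5 F0 B5 A7 92 F3 80 8B BA F3 AB 94 B6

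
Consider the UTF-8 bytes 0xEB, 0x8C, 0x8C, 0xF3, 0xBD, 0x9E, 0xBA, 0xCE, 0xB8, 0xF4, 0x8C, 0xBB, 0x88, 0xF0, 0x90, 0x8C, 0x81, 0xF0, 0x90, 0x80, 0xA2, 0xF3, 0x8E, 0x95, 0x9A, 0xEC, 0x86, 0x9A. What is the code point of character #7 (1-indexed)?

U+CE55A

Offset 0: leading byte 0xEB = 11101011 → 3-byte char #1 = EB 8C 8C.
Offset 3: leading byte 0xF3 = 11110011 → 4-byte char #2 = F3 BD 9E BA.
Offset 7: leading byte 0xCE = 11001110 → 2-byte char #3 = CE B8.
Offset 9: leading byte 0xF4 = 11110100 → 4-byte char #4 = F4 8C BB 88.
Offset 13: leading byte 0xF0 = 11110000 → 4-byte char #5 = F0 90 8C 81.
Offset 17: leading byte 0xF0 = 11110000 → 4-byte char #6 = F0 90 80 A2.
Offset 21: leading byte 0xF3 = 11110011 → 4-byte char #7 = F3 8E 95 9A.
Leading byte 0xF3 = 11110011 matches 11110xxx → 4-byte sequence.
Byte 1: 0xF3 = 11110011, payload 011 (3 bits).
Byte 2: 0x8E = 10001110 (10xxxxxx ✓), payload 001110.
Byte 3: 0x95 = 10010101 (10xxxxxx ✓), payload 010101.
Byte 4: 0x9A = 10011010 (10xxxxxx ✓), payload 011010.
Concatenate: 011001110010101011010 = 0xCE55A (21 bits → U+CE55A).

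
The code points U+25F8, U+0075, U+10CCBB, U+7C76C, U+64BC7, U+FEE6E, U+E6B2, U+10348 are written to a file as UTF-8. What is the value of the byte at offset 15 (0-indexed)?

U+25F8 → 3-byte form E2 97 B8 at offsets 0–2.
U+0075 → 1-byte form 75 at offsets 3–3.
U+10CCBB → 4-byte form F4 8C B2 BB at offsets 4–7.
U+7C76C → 4-byte form F1 BC 9D AC at offsets 8–11.
U+64BC7 → 4-byte form F1 A4 AF 87 at offsets 12–15.
Offset 15 falls in char 5's range; it's byte 4 of F1 A4 AF 87 = 0x87.

0x87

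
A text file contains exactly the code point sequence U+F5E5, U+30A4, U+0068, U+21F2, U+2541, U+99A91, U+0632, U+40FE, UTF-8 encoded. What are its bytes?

U+F5E5: 3-byte form → EF 97 A5.
U+30A4: 3-byte form → E3 82 A4.
U+0068: 1-byte form → 68.
U+21F2: 3-byte form → E2 87 B2.
U+2541: 3-byte form → E2 95 81.
U+99A91: 4-byte form → F2 99 AA 91.
U+0632: 2-byte form → D8 B2.
U+40FE: 3-byte form → E4 83 BE.
Concatenated (22 bytes): EF 97 A5 E3 82 A4 68 E2 87 B2 E2 95 81 F2 99 AA 91 D8 B2 E4 83 BE.

EF 97 A5 E3 82 A4 68 E2 87 B2 E2 95 81 F2 99 AA 91 D8 B2 E4 83 BE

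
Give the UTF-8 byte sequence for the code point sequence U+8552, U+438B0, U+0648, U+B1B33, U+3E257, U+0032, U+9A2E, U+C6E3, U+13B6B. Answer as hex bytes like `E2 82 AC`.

U+8552: 3-byte form → E8 95 92.
U+438B0: 4-byte form → F1 83 A2 B0.
U+0648: 2-byte form → D9 88.
U+B1B33: 4-byte form → F2 B1 AC B3.
U+3E257: 4-byte form → F0 BE 89 97.
U+0032: 1-byte form → 32.
U+9A2E: 3-byte form → E9 A8 AE.
U+C6E3: 3-byte form → EC 9B A3.
U+13B6B: 4-byte form → F0 93 AD AB.
Concatenated (28 bytes): E8 95 92 F1 83 A2 B0 D9 88 F2 B1 AC B3 F0 BE 89 97 32 E9 A8 AE EC 9B A3 F0 93 AD AB.

E8 95 92 F1 83 A2 B0 D9 88 F2 B1 AC B3 F0 BE 89 97 32 E9 A8 AE EC 9B A3 F0 93 AD AB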